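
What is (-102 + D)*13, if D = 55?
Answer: -611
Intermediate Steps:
(-102 + D)*13 = (-102 + 55)*13 = -47*13 = -611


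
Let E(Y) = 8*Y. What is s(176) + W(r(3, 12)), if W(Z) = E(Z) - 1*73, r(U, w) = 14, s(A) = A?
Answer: 215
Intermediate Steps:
W(Z) = -73 + 8*Z (W(Z) = 8*Z - 1*73 = 8*Z - 73 = -73 + 8*Z)
s(176) + W(r(3, 12)) = 176 + (-73 + 8*14) = 176 + (-73 + 112) = 176 + 39 = 215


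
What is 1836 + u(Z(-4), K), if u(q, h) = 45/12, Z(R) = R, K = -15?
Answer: 7359/4 ≈ 1839.8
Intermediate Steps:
u(q, h) = 15/4 (u(q, h) = 45*(1/12) = 15/4)
1836 + u(Z(-4), K) = 1836 + 15/4 = 7359/4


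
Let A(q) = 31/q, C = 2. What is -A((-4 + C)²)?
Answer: -31/4 ≈ -7.7500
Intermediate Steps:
-A((-4 + C)²) = -31/((-4 + 2)²) = -31/((-2)²) = -31/4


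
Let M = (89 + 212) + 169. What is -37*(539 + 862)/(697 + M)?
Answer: -17279/389 ≈ -44.419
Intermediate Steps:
M = 470 (M = 301 + 169 = 470)
-37*(539 + 862)/(697 + M) = -37*(539 + 862)/(697 + 470) = -51837/1167 = -37*467/389 = -17279/389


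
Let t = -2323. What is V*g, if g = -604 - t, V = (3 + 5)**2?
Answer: 110016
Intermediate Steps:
V = 64 (V = 8**2 = 64)
g = 1719 (g = -604 - 1*(-2323) = -604 + 2323 = 1719)
V*g = 64*1719 = 110016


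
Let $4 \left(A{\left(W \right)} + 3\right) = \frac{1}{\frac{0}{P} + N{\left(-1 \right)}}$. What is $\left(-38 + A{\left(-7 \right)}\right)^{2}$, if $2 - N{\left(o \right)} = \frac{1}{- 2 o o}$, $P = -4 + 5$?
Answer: $\frac{167281}{100} \approx 1672.8$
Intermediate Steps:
$P = 1$
$N{\left(o \right)} = 2 + \frac{1}{2 o^{2}}$ ($N{\left(o \right)} = 2 - \frac{1}{- 2 o o} = 2 - \frac{1}{\left(-2\right) o^{2}} = 2 - - \frac{1}{2 o^{2}} = 2 + \frac{1}{2 o^{2}}$)
$A{\left(W \right)} = - \frac{29}{10}$ ($A{\left(W \right)} = -3 + \frac{1}{4 \left(\frac{0}{1} + \left(2 + \frac{1}{2 \cdot 1}\right)\right)} = -3 + \frac{1}{4 \left(0 \cdot 1 + \left(2 + \frac{1}{2} \cdot 1\right)\right)} = -3 + \frac{1}{4 \left(0 + \left(2 + \frac{1}{2}\right)\right)} = -3 + \frac{1}{4 \left(0 + \frac{5}{2}\right)} = -3 + \frac{1}{4 \cdot \frac{5}{2}} = -3 + \frac{1}{4} \cdot \frac{2}{5} = -3 + \frac{1}{10} = - \frac{29}{10}$)
$\left(-38 + A{\left(-7 \right)}\right)^{2} = \left(-38 - \frac{29}{10}\right)^{2} = \left(- \frac{409}{10}\right)^{2} = \frac{167281}{100}$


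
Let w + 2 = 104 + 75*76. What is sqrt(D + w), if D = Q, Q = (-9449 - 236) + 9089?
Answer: sqrt(5206) ≈ 72.153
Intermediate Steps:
w = 5802 (w = -2 + (104 + 75*76) = -2 + (104 + 5700) = -2 + 5804 = 5802)
Q = -596 (Q = -9685 + 9089 = -596)
D = -596
sqrt(D + w) = sqrt(-596 + 5802) = sqrt(5206)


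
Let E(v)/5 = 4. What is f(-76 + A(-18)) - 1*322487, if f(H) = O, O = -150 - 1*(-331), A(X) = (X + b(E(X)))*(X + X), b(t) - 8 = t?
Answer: -322306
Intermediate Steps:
E(v) = 20 (E(v) = 5*4 = 20)
b(t) = 8 + t
A(X) = 2*X*(28 + X) (A(X) = (X + (8 + 20))*(X + X) = (X + 28)*(2*X) = (28 + X)*(2*X) = 2*X*(28 + X))
O = 181 (O = -150 + 331 = 181)
f(H) = 181
f(-76 + A(-18)) - 1*322487 = 181 - 1*322487 = 181 - 322487 = -322306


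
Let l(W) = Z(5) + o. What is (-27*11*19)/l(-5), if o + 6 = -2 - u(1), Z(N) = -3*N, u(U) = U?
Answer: 1881/8 ≈ 235.13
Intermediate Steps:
o = -9 (o = -6 + (-2 - 1*1) = -6 + (-2 - 1) = -6 - 3 = -9)
l(W) = -24 (l(W) = -3*5 - 9 = -15 - 9 = -24)
(-27*11*19)/l(-5) = (-27*11*19)/(-24) = -297*19*(-1/24) = -5643*(-1/24) = 1881/8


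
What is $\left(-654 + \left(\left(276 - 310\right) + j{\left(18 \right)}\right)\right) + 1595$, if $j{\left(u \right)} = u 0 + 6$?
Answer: $913$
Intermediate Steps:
$j{\left(u \right)} = 6$ ($j{\left(u \right)} = 0 + 6 = 6$)
$\left(-654 + \left(\left(276 - 310\right) + j{\left(18 \right)}\right)\right) + 1595 = \left(-654 + \left(\left(276 - 310\right) + 6\right)\right) + 1595 = \left(-654 + \left(-34 + 6\right)\right) + 1595 = \left(-654 - 28\right) + 1595 = -682 + 1595 = 913$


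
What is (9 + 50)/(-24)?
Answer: -59/24 ≈ -2.4583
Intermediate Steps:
(9 + 50)/(-24) = 59*(-1/24) = -59/24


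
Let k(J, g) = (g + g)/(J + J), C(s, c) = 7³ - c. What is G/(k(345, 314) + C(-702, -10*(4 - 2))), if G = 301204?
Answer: 103915380/125549 ≈ 827.69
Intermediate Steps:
C(s, c) = 343 - c
k(J, g) = g/J (k(J, g) = (2*g)/((2*J)) = (2*g)*(1/(2*J)) = g/J)
G/(k(345, 314) + C(-702, -10*(4 - 2))) = 301204/(314/345 + (343 - (-10)*(4 - 2))) = 301204/(314*(1/345) + (343 - (-10)*2)) = 301204/(314/345 + (343 - 1*(-20))) = 301204/(314/345 + (343 + 20)) = 301204/(314/345 + 363) = 301204/(125549/345) = 301204*(345/125549) = 103915380/125549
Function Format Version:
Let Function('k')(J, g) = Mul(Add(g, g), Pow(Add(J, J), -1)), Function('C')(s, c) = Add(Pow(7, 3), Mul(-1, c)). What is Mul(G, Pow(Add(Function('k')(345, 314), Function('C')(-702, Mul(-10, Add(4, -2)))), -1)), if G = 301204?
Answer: Rational(103915380, 125549) ≈ 827.69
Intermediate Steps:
Function('C')(s, c) = Add(343, Mul(-1, c))
Function('k')(J, g) = Mul(g, Pow(J, -1)) (Function('k')(J, g) = Mul(Mul(2, g), Pow(Mul(2, J), -1)) = Mul(Mul(2, g), Mul(Rational(1, 2), Pow(J, -1))) = Mul(g, Pow(J, -1)))
Mul(G, Pow(Add(Function('k')(345, 314), Function('C')(-702, Mul(-10, Add(4, -2)))), -1)) = Mul(301204, Pow(Add(Mul(314, Pow(345, -1)), Add(343, Mul(-1, Mul(-10, Add(4, -2))))), -1)) = Mul(301204, Pow(Add(Mul(314, Rational(1, 345)), Add(343, Mul(-1, Mul(-10, 2)))), -1)) = Mul(301204, Pow(Add(Rational(314, 345), Add(343, Mul(-1, -20))), -1)) = Mul(301204, Pow(Add(Rational(314, 345), Add(343, 20)), -1)) = Mul(301204, Pow(Add(Rational(314, 345), 363), -1)) = Mul(301204, Pow(Rational(125549, 345), -1)) = Mul(301204, Rational(345, 125549)) = Rational(103915380, 125549)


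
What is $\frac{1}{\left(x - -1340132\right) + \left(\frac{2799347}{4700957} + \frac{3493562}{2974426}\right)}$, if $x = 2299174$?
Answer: $\frac{6991324362841}{25443581076401047674} \approx 2.7478 \cdot 10^{-7}$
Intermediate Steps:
$\frac{1}{\left(x - -1340132\right) + \left(\frac{2799347}{4700957} + \frac{3493562}{2974426}\right)} = \frac{1}{\left(2299174 - -1340132\right) + \left(\frac{2799347}{4700957} + \frac{3493562}{2974426}\right)} = \frac{1}{\left(2299174 + 1340132\right) + \left(2799347 \cdot \frac{1}{4700957} + 3493562 \cdot \frac{1}{2974426}\right)} = \frac{1}{3639306 + \left(\frac{2799347}{4700957} + \frac{1746781}{1487213}\right)} = \frac{1}{3639306 + \frac{12374767619328}{6991324362841}} = \frac{1}{\frac{25443581076401047674}{6991324362841}} = \frac{6991324362841}{25443581076401047674}$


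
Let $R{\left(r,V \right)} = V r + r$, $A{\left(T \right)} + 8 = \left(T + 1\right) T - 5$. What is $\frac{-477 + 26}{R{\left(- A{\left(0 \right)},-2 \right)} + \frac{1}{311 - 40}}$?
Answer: $\frac{122221}{3522} \approx 34.702$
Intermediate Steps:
$A{\left(T \right)} = -13 + T \left(1 + T\right)$ ($A{\left(T \right)} = -8 + \left(\left(T + 1\right) T - 5\right) = -8 + \left(\left(1 + T\right) T - 5\right) = -8 + \left(T \left(1 + T\right) - 5\right) = -8 + \left(-5 + T \left(1 + T\right)\right) = -13 + T \left(1 + T\right)$)
$R{\left(r,V \right)} = r + V r$
$\frac{-477 + 26}{R{\left(- A{\left(0 \right)},-2 \right)} + \frac{1}{311 - 40}} = \frac{-477 + 26}{- (-13 + 0 + 0^{2}) \left(1 - 2\right) + \frac{1}{311 - 40}} = - \frac{451}{- (-13 + 0 + 0) \left(-1\right) + \frac{1}{271}} = - \frac{451}{\left(-1\right) \left(-13\right) \left(-1\right) + \frac{1}{271}} = - \frac{451}{13 \left(-1\right) + \frac{1}{271}} = - \frac{451}{-13 + \frac{1}{271}} = - \frac{451}{- \frac{3522}{271}} = \left(-451\right) \left(- \frac{271}{3522}\right) = \frac{122221}{3522}$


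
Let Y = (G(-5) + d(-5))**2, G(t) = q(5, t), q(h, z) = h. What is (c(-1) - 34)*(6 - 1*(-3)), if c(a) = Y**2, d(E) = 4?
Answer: 58743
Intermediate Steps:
G(t) = 5
Y = 81 (Y = (5 + 4)**2 = 9**2 = 81)
c(a) = 6561 (c(a) = 81**2 = 6561)
(c(-1) - 34)*(6 - 1*(-3)) = (6561 - 34)*(6 - 1*(-3)) = 6527*(6 + 3) = 6527*9 = 58743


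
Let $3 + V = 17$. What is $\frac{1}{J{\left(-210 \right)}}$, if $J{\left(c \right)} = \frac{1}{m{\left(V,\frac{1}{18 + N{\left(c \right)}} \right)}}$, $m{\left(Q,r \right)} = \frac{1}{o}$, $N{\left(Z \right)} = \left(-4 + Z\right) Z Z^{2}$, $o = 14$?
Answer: $\frac{1}{14} \approx 0.071429$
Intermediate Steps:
$V = 14$ ($V = -3 + 17 = 14$)
$N{\left(Z \right)} = Z^{3} \left(-4 + Z\right)$ ($N{\left(Z \right)} = Z \left(-4 + Z\right) Z^{2} = Z^{3} \left(-4 + Z\right)$)
$m{\left(Q,r \right)} = \frac{1}{14}$
$J{\left(c \right)} = 14$ ($J{\left(c \right)} = \frac{1}{\frac{1}{14}} = 14$)
$\frac{1}{J{\left(-210 \right)}} = \frac{1}{14}$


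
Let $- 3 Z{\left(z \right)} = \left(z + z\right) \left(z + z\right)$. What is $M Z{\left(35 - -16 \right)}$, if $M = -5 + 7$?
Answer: $-6936$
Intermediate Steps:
$Z{\left(z \right)} = - \frac{4 z^{2}}{3}$ ($Z{\left(z \right)} = - \frac{\left(z + z\right) \left(z + z\right)}{3} = - \frac{2 z 2 z}{3} = - \frac{4 z^{2}}{3}$)
$M = 2$
$M Z{\left(35 - -16 \right)} = 2 \left(- \frac{4 \left(35 - -16\right)^{2}}{3}\right) = 2 \left(- \frac{4 \left(35 + 16\right)^{2}}{3}\right) = 2 \left(- \frac{4 \cdot 51^{2}}{3}\right) = 2 \left(\left(- \frac{4}{3}\right) 2601\right) = 2 \left(-3468\right) = -6936$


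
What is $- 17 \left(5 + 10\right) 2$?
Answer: $-510$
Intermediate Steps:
$- 17 \left(5 + 10\right) 2 = \left(-17\right) 15 \cdot 2 = \left(-255\right) 2 = -510$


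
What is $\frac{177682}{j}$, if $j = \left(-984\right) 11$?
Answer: $- \frac{88841}{5412} \approx -16.416$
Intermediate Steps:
$j = -10824$
$\frac{177682}{j} = \frac{177682}{-10824} = 177682 \left(- \frac{1}{10824}\right) = - \frac{88841}{5412}$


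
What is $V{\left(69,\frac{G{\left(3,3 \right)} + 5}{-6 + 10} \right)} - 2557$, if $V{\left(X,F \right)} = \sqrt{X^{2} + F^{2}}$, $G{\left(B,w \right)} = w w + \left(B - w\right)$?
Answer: $-2557 + \frac{\sqrt{19093}}{2} \approx -2487.9$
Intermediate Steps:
$G{\left(B,w \right)} = B + w^{2} - w$ ($G{\left(B,w \right)} = w^{2} + \left(B - w\right) = B + w^{2} - w$)
$V{\left(X,F \right)} = \sqrt{F^{2} + X^{2}}$
$V{\left(69,\frac{G{\left(3,3 \right)} + 5}{-6 + 10} \right)} - 2557 = \sqrt{\left(\frac{\left(3 + 3^{2} - 3\right) + 5}{-6 + 10}\right)^{2} + 69^{2}} - 2557 = \sqrt{\left(\frac{\left(3 + 9 - 3\right) + 5}{4}\right)^{2} + 4761} - 2557 = \sqrt{\left(\left(9 + 5\right) \frac{1}{4}\right)^{2} + 4761} - 2557 = \sqrt{\left(14 \cdot \frac{1}{4}\right)^{2} + 4761} - 2557 = \sqrt{\left(\frac{7}{2}\right)^{2} + 4761} - 2557 = \sqrt{\frac{49}{4} + 4761} - 2557 = \sqrt{\frac{19093}{4}} - 2557 = \frac{\sqrt{19093}}{2} - 2557 = -2557 + \frac{\sqrt{19093}}{2}$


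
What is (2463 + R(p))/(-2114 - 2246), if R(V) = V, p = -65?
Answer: -11/20 ≈ -0.55000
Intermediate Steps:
(2463 + R(p))/(-2114 - 2246) = (2463 - 65)/(-2114 - 2246) = 2398/(-4360) = 2398*(-1/4360) = -11/20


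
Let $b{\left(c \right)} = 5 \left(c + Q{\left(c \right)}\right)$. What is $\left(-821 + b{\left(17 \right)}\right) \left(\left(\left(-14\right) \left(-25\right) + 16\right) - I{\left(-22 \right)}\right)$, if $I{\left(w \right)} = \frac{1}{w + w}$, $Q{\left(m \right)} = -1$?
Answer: $- \frac{11933805}{44} \approx -2.7122 \cdot 10^{5}$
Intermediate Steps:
$I{\left(w \right)} = \frac{1}{2 w}$
$b{\left(c \right)} = -5 + 5 c$ ($b{\left(c \right)} = 5 \left(c - 1\right) = 5 \left(-1 + c\right) = -5 + 5 c$)
$\left(-821 + b{\left(17 \right)}\right) \left(\left(\left(-14\right) \left(-25\right) + 16\right) - I{\left(-22 \right)}\right) = \left(-821 + \left(-5 + 5 \cdot 17\right)\right) \left(\left(\left(-14\right) \left(-25\right) + 16\right) - \frac{1}{2 \left(-22\right)}\right) = \left(-821 + \left(-5 + 85\right)\right) \left(\left(350 + 16\right) - \frac{1}{2} \left(- \frac{1}{22}\right)\right) = \left(-821 + 80\right) \left(366 - - \frac{1}{44}\right) = - 741 \left(366 + \frac{1}{44}\right) = \left(-741\right) \frac{16105}{44} = - \frac{11933805}{44}$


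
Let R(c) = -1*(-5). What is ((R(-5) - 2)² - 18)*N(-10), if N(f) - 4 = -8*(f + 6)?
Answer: -324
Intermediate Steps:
N(f) = -44 - 8*f (N(f) = 4 - 8*(f + 6) = 4 - 8*(6 + f) = 4 + (-48 - 8*f) = -44 - 8*f)
R(c) = 5
((R(-5) - 2)² - 18)*N(-10) = ((5 - 2)² - 18)*(-44 - 8*(-10)) = (3² - 18)*(-44 + 80) = (9 - 18)*36 = -9*36 = -324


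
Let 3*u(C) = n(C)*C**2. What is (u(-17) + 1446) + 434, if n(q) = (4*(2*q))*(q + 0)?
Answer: 673808/3 ≈ 2.2460e+5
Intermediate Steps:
n(q) = 8*q**2 (n(q) = (8*q)*q = 8*q**2)
u(C) = 8*C**4/3 (u(C) = ((8*C**2)*C**2)/3 = (8*C**4)/3 = 8*C**4/3)
(u(-17) + 1446) + 434 = ((8/3)*(-17)**4 + 1446) + 434 = ((8/3)*83521 + 1446) + 434 = (668168/3 + 1446) + 434 = 672506/3 + 434 = 673808/3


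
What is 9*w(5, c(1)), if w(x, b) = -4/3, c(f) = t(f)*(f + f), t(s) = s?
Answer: -12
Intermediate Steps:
c(f) = 2*f² (c(f) = f*(f + f) = f*(2*f) = 2*f²)
w(x, b) = -4/3 (w(x, b) = -4*⅓ = -4/3)
9*w(5, c(1)) = 9*(-4/3) = -12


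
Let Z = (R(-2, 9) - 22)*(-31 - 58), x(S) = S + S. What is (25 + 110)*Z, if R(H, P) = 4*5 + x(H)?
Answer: 72090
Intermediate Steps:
x(S) = 2*S
R(H, P) = 20 + 2*H (R(H, P) = 4*5 + 2*H = 20 + 2*H)
Z = 534 (Z = ((20 + 2*(-2)) - 22)*(-31 - 58) = ((20 - 4) - 22)*(-89) = (16 - 22)*(-89) = -6*(-89) = 534)
(25 + 110)*Z = (25 + 110)*534 = 135*534 = 72090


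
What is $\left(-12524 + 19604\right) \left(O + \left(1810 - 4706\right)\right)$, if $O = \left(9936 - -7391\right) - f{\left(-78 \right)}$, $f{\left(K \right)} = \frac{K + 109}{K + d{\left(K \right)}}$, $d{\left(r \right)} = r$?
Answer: $\frac{1328247530}{13} \approx 1.0217 \cdot 10^{8}$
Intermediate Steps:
$f{\left(K \right)} = \frac{109 + K}{2 K}$ ($f{\left(K \right)} = \frac{K + 109}{K + K} = \frac{109 + K}{2 K}$)
$O = \frac{2703043}{156}$ ($O = \left(9936 - -7391\right) - \frac{109 - 78}{2 \left(-78\right)} = \left(9936 + 7391\right) - \frac{1}{2} \left(- \frac{1}{78}\right) 31 = 17327 - - \frac{31}{156} = 17327 + \frac{31}{156} = \frac{2703043}{156} \approx 17327.0$)
$\left(-12524 + 19604\right) \left(O + \left(1810 - 4706\right)\right) = \left(-12524 + 19604\right) \left(\frac{2703043}{156} + \left(1810 - 4706\right)\right) = 7080 \left(\frac{2703043}{156} + \left(1810 - 4706\right)\right) = 7080 \left(\frac{2703043}{156} - 2896\right) = 7080 \cdot \frac{2251267}{156} = \frac{1328247530}{13}$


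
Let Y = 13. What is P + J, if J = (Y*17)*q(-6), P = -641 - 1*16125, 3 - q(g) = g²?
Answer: -24059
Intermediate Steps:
q(g) = 3 - g²
P = -16766 (P = -641 - 16125 = -16766)
J = -7293 (J = (13*17)*(3 - 1*(-6)²) = 221*(3 - 1*36) = 221*(3 - 36) = 221*(-33) = -7293)
P + J = -16766 - 7293 = -24059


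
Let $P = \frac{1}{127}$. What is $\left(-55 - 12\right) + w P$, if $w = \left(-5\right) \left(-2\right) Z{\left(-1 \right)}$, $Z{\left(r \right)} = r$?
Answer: $- \frac{8519}{127} \approx -67.079$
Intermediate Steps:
$w = -10$ ($w = \left(-5\right) \left(-2\right) \left(-1\right) = 10 \left(-1\right) = -10$)
$P = \frac{1}{127} \approx 0.007874$
$\left(-55 - 12\right) + w P = \left(-55 - 12\right) - \frac{10}{127} = -67 - \frac{10}{127} = - \frac{8519}{127}$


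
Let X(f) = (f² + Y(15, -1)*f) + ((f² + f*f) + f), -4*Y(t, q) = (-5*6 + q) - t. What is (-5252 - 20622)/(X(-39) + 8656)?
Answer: -51748/25463 ≈ -2.0323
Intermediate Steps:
Y(t, q) = 15/2 - q/4 + t/4 (Y(t, q) = -((-5*6 + q) - t)/4 = -((-30 + q) - t)/4 = -(-30 + q - t)/4 = 15/2 - q/4 + t/4)
X(f) = 3*f² + 25*f/2 (X(f) = (f² + (15/2 - ¼*(-1) + (¼)*15)*f) + ((f² + f*f) + f) = (f² + (15/2 + ¼ + 15/4)*f) + ((f² + f²) + f) = (f² + 23*f/2) + (2*f² + f) = (f² + 23*f/2) + (f + 2*f²) = 3*f² + 25*f/2)
(-5252 - 20622)/(X(-39) + 8656) = (-5252 - 20622)/((½)*(-39)*(25 + 6*(-39)) + 8656) = -25874/((½)*(-39)*(25 - 234) + 8656) = -25874/((½)*(-39)*(-209) + 8656) = -25874/(8151/2 + 8656) = -25874/25463/2 = -25874*2/25463 = -51748/25463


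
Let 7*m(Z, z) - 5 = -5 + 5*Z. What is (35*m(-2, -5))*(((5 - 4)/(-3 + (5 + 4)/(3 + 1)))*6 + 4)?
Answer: 200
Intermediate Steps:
m(Z, z) = 5*Z/7 (m(Z, z) = 5/7 + (-5 + 5*Z)/7 = 5/7 + (-5/7 + 5*Z/7) = 5*Z/7)
(35*m(-2, -5))*(((5 - 4)/(-3 + (5 + 4)/(3 + 1)))*6 + 4) = (35*((5/7)*(-2)))*(((5 - 4)/(-3 + (5 + 4)/(3 + 1)))*6 + 4) = (35*(-10/7))*((1/(-3 + 9/4))*6 + 4) = -50*((1/(-3 + 9*(¼)))*6 + 4) = -50*((1/(-3 + 9/4))*6 + 4) = -50*((1/(-¾))*6 + 4) = -50*((1*(-4/3))*6 + 4) = -50*(-4/3*6 + 4) = -50*(-8 + 4) = -50*(-4) = 200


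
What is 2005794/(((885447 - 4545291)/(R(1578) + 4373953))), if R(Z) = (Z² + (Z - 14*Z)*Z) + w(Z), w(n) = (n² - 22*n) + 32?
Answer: 7706145214845/609974 ≈ 1.2634e+7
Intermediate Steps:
w(n) = 32 + n² - 22*n
R(Z) = 32 - 22*Z - 11*Z² (R(Z) = (Z² + (Z - 14*Z)*Z) + (32 + Z² - 22*Z) = (Z² + (-13*Z)*Z) + (32 + Z² - 22*Z) = (Z² - 13*Z²) + (32 + Z² - 22*Z) = -12*Z² + (32 + Z² - 22*Z) = 32 - 22*Z - 11*Z²)
2005794/(((885447 - 4545291)/(R(1578) + 4373953))) = 2005794/(((885447 - 4545291)/((32 - 22*1578 - 11*1578²) + 4373953))) = 2005794/((-3659844/((32 - 34716 - 11*2490084) + 4373953))) = 2005794/((-3659844/((32 - 34716 - 27390924) + 4373953))) = 2005794/((-3659844/(-27425608 + 4373953))) = 2005794/((-3659844/(-23051655))) = 2005794/((-3659844*(-1/23051655))) = 2005794/(1219948/7683885) = 2005794*(7683885/1219948) = 7706145214845/609974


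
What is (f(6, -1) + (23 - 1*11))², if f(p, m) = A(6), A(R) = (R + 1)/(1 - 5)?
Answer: 1681/16 ≈ 105.06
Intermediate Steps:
A(R) = -¼ - R/4 (A(R) = (1 + R)/(-4) = (1 + R)*(-¼) = -¼ - R/4)
f(p, m) = -7/4 (f(p, m) = -¼ - ¼*6 = -¼ - 3/2 = -7/4)
(f(6, -1) + (23 - 1*11))² = (-7/4 + (23 - 1*11))² = (-7/4 + (23 - 11))² = (-7/4 + 12)² = (41/4)² = 1681/16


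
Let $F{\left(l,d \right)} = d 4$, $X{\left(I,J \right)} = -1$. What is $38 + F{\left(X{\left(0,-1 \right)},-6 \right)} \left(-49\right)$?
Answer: $1214$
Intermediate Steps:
$F{\left(l,d \right)} = 4 d$
$38 + F{\left(X{\left(0,-1 \right)},-6 \right)} \left(-49\right) = 38 + 4 \left(-6\right) \left(-49\right) = 38 - -1176 = 38 + 1176 = 1214$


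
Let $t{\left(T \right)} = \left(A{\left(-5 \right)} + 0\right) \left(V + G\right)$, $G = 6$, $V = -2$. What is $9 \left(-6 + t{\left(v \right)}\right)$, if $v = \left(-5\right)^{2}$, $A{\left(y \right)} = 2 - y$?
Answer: $198$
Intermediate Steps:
$v = 25$
$t{\left(T \right)} = 28$ ($t{\left(T \right)} = \left(\left(2 - -5\right) + 0\right) \left(-2 + 6\right) = \left(\left(2 + 5\right) + 0\right) 4 = \left(7 + 0\right) 4 = 7 \cdot 4 = 28$)
$9 \left(-6 + t{\left(v \right)}\right) = 9 \left(-6 + 28\right) = 9 \cdot 22 = 198$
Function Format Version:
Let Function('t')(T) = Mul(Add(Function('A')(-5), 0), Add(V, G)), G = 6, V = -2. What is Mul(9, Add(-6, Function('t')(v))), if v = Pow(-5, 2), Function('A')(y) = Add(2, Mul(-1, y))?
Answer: 198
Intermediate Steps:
v = 25
Function('t')(T) = 28 (Function('t')(T) = Mul(Add(Add(2, Mul(-1, -5)), 0), Add(-2, 6)) = Mul(Add(Add(2, 5), 0), 4) = Mul(Add(7, 0), 4) = Mul(7, 4) = 28)
Mul(9, Add(-6, Function('t')(v))) = Mul(9, Add(-6, 28)) = Mul(9, 22) = 198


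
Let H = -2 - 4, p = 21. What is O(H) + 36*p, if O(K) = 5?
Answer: 761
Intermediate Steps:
H = -6
O(H) + 36*p = 5 + 36*21 = 5 + 756 = 761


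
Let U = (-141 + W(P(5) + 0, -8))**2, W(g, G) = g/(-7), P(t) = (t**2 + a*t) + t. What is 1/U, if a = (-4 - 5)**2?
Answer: 49/2022084 ≈ 2.4232e-5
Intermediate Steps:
a = 81 (a = (-9)**2 = 81)
P(t) = t**2 + 82*t (P(t) = (t**2 + 81*t) + t = t**2 + 82*t)
W(g, G) = -g/7 (W(g, G) = g*(-1/7) = -g/7)
U = 2022084/49 (U = (-141 - (5*(82 + 5) + 0)/7)**2 = (-141 - (5*87 + 0)/7)**2 = (-141 - (435 + 0)/7)**2 = (-141 - 1/7*435)**2 = (-141 - 435/7)**2 = (-1422/7)**2 = 2022084/49 ≈ 41267.)
1/U = 1/(2022084/49) = 49/2022084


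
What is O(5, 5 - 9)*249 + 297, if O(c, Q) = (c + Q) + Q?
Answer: -450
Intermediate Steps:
O(c, Q) = c + 2*Q (O(c, Q) = (Q + c) + Q = c + 2*Q)
O(5, 5 - 9)*249 + 297 = (5 + 2*(5 - 9))*249 + 297 = (5 + 2*(-4))*249 + 297 = (5 - 8)*249 + 297 = -3*249 + 297 = -747 + 297 = -450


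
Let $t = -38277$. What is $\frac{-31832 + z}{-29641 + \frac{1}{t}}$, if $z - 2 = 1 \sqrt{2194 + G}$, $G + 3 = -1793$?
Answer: $\frac{609178455}{567284279} - \frac{38277 \sqrt{398}}{1134568558} \approx 1.0732$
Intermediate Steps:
$G = -1796$ ($G = -3 - 1793 = -1796$)
$z = 2 + \sqrt{398}$ ($z = 2 + 1 \sqrt{2194 - 1796} = 2 + 1 \sqrt{398} = 2 + \sqrt{398} \approx 21.95$)
$\frac{-31832 + z}{-29641 + \frac{1}{t}} = \frac{-31832 + \left(2 + \sqrt{398}\right)}{-29641 + \frac{1}{-38277}} = \frac{-31830 + \sqrt{398}}{-29641 - \frac{1}{38277}} = \frac{-31830 + \sqrt{398}}{- \frac{1134568558}{38277}} = \left(-31830 + \sqrt{398}\right) \left(- \frac{38277}{1134568558}\right) = \frac{609178455}{567284279} - \frac{38277 \sqrt{398}}{1134568558}$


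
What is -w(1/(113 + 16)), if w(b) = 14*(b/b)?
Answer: -14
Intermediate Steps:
w(b) = 14 (w(b) = 14*1 = 14)
-w(1/(113 + 16)) = -1*14 = -14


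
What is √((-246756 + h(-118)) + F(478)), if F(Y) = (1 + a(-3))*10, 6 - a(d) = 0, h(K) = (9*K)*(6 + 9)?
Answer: 2*I*√65654 ≈ 512.46*I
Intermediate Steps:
h(K) = 135*K (h(K) = (9*K)*15 = 135*K)
a(d) = 6 (a(d) = 6 - 1*0 = 6 + 0 = 6)
F(Y) = 70 (F(Y) = (1 + 6)*10 = 7*10 = 70)
√((-246756 + h(-118)) + F(478)) = √((-246756 + 135*(-118)) + 70) = √((-246756 - 15930) + 70) = √(-262686 + 70) = √(-262616) = 2*I*√65654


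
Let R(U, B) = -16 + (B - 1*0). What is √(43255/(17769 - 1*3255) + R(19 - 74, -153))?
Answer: I*√20804934/354 ≈ 12.885*I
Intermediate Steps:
R(U, B) = -16 + B (R(U, B) = -16 + (B + 0) = -16 + B)
√(43255/(17769 - 1*3255) + R(19 - 74, -153)) = √(43255/(17769 - 1*3255) + (-16 - 153)) = √(43255/(17769 - 3255) - 169) = √(43255/14514 - 169) = √(43255*(1/14514) - 169) = √(1055/354 - 169) = √(-58771/354) = I*√20804934/354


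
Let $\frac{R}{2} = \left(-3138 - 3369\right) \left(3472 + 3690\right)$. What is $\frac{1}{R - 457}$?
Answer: $- \frac{1}{93206725} \approx -1.0729 \cdot 10^{-8}$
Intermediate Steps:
$R = -93206268$ ($R = 2 \left(-3138 - 3369\right) \left(3472 + 3690\right) = 2 \left(\left(-6507\right) 7162\right) = 2 \left(-46603134\right) = -93206268$)
$\frac{1}{R - 457} = \frac{1}{-93206268 - 457} = \frac{1}{-93206725} = - \frac{1}{93206725}$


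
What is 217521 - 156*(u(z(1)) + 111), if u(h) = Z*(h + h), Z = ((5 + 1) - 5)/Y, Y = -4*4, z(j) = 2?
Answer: 200244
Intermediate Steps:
Y = -16
Z = -1/16 (Z = ((5 + 1) - 5)/(-16) = (6 - 5)*(-1/16) = 1*(-1/16) = -1/16 ≈ -0.062500)
u(h) = -h/8 (u(h) = -(h + h)/16 = -h/8)
217521 - 156*(u(z(1)) + 111) = 217521 - 156*(-⅛*2 + 111) = 217521 - 156*(-¼ + 111) = 217521 - 156*443/4 = 217521 - 17277 = 200244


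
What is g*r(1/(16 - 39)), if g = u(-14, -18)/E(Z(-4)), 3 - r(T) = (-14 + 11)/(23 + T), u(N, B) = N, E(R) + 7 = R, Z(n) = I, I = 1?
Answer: 3857/528 ≈ 7.3049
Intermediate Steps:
Z(n) = 1
E(R) = -7 + R
r(T) = 3 + 3/(23 + T) (r(T) = 3 - (-14 + 11)/(23 + T) = 3 - (-3)/(23 + T) = 3 + 3/(23 + T))
g = 7/3 (g = -14/(-7 + 1) = -14/(-6) = -14*(-⅙) = 7/3 ≈ 2.3333)
g*r(1/(16 - 39)) = 7*(3*(24 + 1/(16 - 39))/(23 + 1/(16 - 39)))/3 = 7*(3*(24 + 1/(-23))/(23 + 1/(-23)))/3 = 7*(3*(24 - 1/23)/(23 - 1/23))/3 = 7*(3*(551/23)/(528/23))/3 = 7*(3*(23/528)*(551/23))/3 = (7/3)*(551/176) = 3857/528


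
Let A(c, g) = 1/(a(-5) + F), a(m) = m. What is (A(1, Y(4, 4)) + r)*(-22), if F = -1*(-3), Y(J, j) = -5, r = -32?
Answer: 715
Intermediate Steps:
F = 3
A(c, g) = -½ (A(c, g) = 1/(-5 + 3) = 1/(-2) = -½)
(A(1, Y(4, 4)) + r)*(-22) = (-½ - 32)*(-22) = -65/2*(-22) = 715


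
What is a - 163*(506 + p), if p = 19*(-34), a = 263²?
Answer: 91989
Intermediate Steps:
a = 69169
p = -646
a - 163*(506 + p) = 69169 - 163*(506 - 646) = 69169 - 163*(-140) = 69169 - 1*(-22820) = 69169 + 22820 = 91989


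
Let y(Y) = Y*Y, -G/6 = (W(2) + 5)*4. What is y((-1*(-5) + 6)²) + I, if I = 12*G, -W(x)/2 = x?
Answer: 14353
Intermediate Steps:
W(x) = -2*x
G = -24 (G = -6*(-2*2 + 5)*4 = -6*(-4 + 5)*4 = -6*4 = -24)
y(Y) = Y²
I = -288 (I = 12*(-24) = -288)
y((-1*(-5) + 6)²) + I = ((-1*(-5) + 6)²)² - 288 = ((5 + 6)²)² - 288 = (11²)² - 288 = 121² - 288 = 14641 - 288 = 14353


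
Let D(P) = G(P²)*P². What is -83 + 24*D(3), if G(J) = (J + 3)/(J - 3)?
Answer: 349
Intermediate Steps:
G(J) = (3 + J)/(-3 + J)
D(P) = P²*(3 + P²)/(-3 + P²) (D(P) = ((3 + P²)/(-3 + P²))*P² = P²*(3 + P²)/(-3 + P²))
-83 + 24*D(3) = -83 + 24*(3²*(3 + 3²)/(-3 + 3²)) = -83 + 24*(9*(3 + 9)/(-3 + 9)) = -83 + 24*(9*12/6) = -83 + 24*(9*(⅙)*12) = -83 + 24*18 = -83 + 432 = 349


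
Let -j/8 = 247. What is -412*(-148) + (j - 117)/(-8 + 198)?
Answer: 11583347/190 ≈ 60965.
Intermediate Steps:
j = -1976 (j = -8*247 = -1976)
-412*(-148) + (j - 117)/(-8 + 198) = -412*(-148) + (-1976 - 117)/(-8 + 198) = 60976 - 2093/190 = 11583347/190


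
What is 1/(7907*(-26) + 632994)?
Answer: 1/427412 ≈ 2.3397e-6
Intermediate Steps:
1/(7907*(-26) + 632994) = 1/(-205582 + 632994) = 1/427412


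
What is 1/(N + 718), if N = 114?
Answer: 1/832 ≈ 0.0012019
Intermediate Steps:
1/(N + 718) = 1/(114 + 718) = 1/832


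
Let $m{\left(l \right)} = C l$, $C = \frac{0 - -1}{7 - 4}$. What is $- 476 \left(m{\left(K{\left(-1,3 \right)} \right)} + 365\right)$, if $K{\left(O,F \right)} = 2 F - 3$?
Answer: $-174216$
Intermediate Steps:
$K{\left(O,F \right)} = -3 + 2 F$
$C = \frac{1}{3}$ ($C = \frac{0 + 1}{3} = 1 \cdot \frac{1}{3} = \frac{1}{3} \approx 0.33333$)
$m{\left(l \right)} = \frac{l}{3}$
$- 476 \left(m{\left(K{\left(-1,3 \right)} \right)} + 365\right) = - 476 \left(\frac{-3 + 2 \cdot 3}{3} + 365\right) = - 476 \left(\frac{-3 + 6}{3} + 365\right) = - 476 \left(\frac{1}{3} \cdot 3 + 365\right) = - 476 \left(1 + 365\right) = \left(-476\right) 366 = -174216$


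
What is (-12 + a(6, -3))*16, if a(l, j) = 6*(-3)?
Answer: -480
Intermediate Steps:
a(l, j) = -18
(-12 + a(6, -3))*16 = (-12 - 18)*16 = -30*16 = -480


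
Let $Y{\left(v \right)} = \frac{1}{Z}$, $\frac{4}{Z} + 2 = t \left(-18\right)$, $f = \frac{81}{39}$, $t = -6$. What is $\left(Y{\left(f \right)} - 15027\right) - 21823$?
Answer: $- \frac{73647}{2} \approx -36824.0$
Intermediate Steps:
$f = \frac{27}{13}$ ($f = 81 \cdot \frac{1}{39} = \frac{27}{13} \approx 2.0769$)
$Z = \frac{2}{53}$ ($Z = \frac{4}{-2 - -108} = \frac{4}{-2 + 108} = \frac{4}{106} = 4 \cdot \frac{1}{106} = \frac{2}{53} \approx 0.037736$)
$Y{\left(v \right)} = \frac{53}{2}$ ($Y{\left(v \right)} = \frac{1}{\frac{2}{53}} = \frac{53}{2}$)
$\left(Y{\left(f \right)} - 15027\right) - 21823 = \left(\frac{53}{2} - 15027\right) - 21823 = - \frac{30001}{2} - 21823 = - \frac{73647}{2}$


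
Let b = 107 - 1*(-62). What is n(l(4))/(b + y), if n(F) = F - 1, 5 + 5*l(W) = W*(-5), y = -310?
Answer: 2/47 ≈ 0.042553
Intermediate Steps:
l(W) = -1 - W (l(W) = -1 + (W*(-5))/5 = -1 + (-5*W)/5 = -1 - W)
b = 169 (b = 107 + 62 = 169)
n(F) = -1 + F
n(l(4))/(b + y) = (-1 + (-1 - 1*4))/(169 - 310) = (-1 + (-1 - 4))/(-141) = -(-1 - 5)/141 = -1/141*(-6) = 2/47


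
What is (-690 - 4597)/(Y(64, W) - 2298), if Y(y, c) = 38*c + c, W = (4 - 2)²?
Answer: 311/126 ≈ 2.4683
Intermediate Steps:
W = 4 (W = 2² = 4)
Y(y, c) = 39*c
(-690 - 4597)/(Y(64, W) - 2298) = (-690 - 4597)/(39*4 - 2298) = -5287/(156 - 2298) = -5287/(-2142) = -5287*(-1/2142) = 311/126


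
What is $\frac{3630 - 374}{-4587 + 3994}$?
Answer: $- \frac{3256}{593} \approx -5.4907$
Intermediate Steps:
$\frac{3630 - 374}{-4587 + 3994} = \frac{3256}{-593} = 3256 \left(- \frac{1}{593}\right) = - \frac{3256}{593}$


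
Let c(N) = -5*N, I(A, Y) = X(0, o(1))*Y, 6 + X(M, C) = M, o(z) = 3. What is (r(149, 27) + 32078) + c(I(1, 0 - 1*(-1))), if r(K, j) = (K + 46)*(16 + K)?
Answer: 64283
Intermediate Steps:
X(M, C) = -6 + M
r(K, j) = (16 + K)*(46 + K) (r(K, j) = (46 + K)*(16 + K) = (16 + K)*(46 + K))
I(A, Y) = -6*Y (I(A, Y) = (-6 + 0)*Y = -6*Y)
(r(149, 27) + 32078) + c(I(1, 0 - 1*(-1))) = ((736 + 149**2 + 62*149) + 32078) - (-30)*(0 - 1*(-1)) = ((736 + 22201 + 9238) + 32078) - (-30)*(0 + 1) = (32175 + 32078) - (-30) = 64253 - 5*(-6) = 64253 + 30 = 64283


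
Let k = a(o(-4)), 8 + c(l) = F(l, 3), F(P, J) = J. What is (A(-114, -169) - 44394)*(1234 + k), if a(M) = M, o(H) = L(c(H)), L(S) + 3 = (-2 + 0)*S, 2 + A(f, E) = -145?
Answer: -55275381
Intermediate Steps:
A(f, E) = -147 (A(f, E) = -2 - 145 = -147)
c(l) = -5 (c(l) = -8 + 3 = -5)
L(S) = -3 - 2*S (L(S) = -3 + (-2 + 0)*S = -3 - 2*S)
o(H) = 7 (o(H) = -3 - 2*(-5) = -3 + 10 = 7)
k = 7
(A(-114, -169) - 44394)*(1234 + k) = (-147 - 44394)*(1234 + 7) = -44541*1241 = -55275381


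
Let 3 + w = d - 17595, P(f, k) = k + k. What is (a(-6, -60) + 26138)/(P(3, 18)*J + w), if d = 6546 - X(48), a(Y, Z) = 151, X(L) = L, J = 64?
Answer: -8763/2932 ≈ -2.9887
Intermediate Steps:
P(f, k) = 2*k
d = 6498 (d = 6546 - 1*48 = 6546 - 48 = 6498)
w = -11100 (w = -3 + (6498 - 17595) = -3 - 11097 = -11100)
(a(-6, -60) + 26138)/(P(3, 18)*J + w) = (151 + 26138)/((2*18)*64 - 11100) = 26289/(36*64 - 11100) = 26289/(2304 - 11100) = 26289/(-8796) = 26289*(-1/8796) = -8763/2932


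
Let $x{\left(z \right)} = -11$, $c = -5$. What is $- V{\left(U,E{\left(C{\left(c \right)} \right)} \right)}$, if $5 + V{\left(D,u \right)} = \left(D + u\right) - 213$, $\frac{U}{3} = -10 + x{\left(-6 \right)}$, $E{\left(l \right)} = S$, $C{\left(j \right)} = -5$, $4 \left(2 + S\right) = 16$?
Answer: $279$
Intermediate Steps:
$S = 2$ ($S = -2 + \frac{1}{4} \cdot 16 = -2 + 4 = 2$)
$E{\left(l \right)} = 2$
$U = -63$ ($U = 3 \left(-10 - 11\right) = 3 \left(-21\right) = -63$)
$V{\left(D,u \right)} = -218 + D + u$ ($V{\left(D,u \right)} = -5 - \left(213 - D - u\right) = -5 + \left(-213 + D + u\right) = -218 + D + u$)
$- V{\left(U,E{\left(C{\left(c \right)} \right)} \right)} = - (-218 - 63 + 2) = \left(-1\right) \left(-279\right) = 279$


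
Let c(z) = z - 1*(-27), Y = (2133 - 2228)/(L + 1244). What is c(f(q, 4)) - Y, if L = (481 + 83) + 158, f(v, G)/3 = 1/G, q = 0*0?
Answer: 109303/3932 ≈ 27.798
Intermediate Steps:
q = 0
f(v, G) = 3/G
L = 722 (L = 564 + 158 = 722)
Y = -95/1966 (Y = (2133 - 2228)/(722 + 1244) = -95/1966 ≈ -0.048321)
c(z) = 27 + z (c(z) = z + 27 = 27 + z)
c(f(q, 4)) - Y = (27 + 3/4) - 1*(-95/1966) = (27 + 3*(1/4)) + 95/1966 = (27 + 3/4) + 95/1966 = 111/4 + 95/1966 = 109303/3932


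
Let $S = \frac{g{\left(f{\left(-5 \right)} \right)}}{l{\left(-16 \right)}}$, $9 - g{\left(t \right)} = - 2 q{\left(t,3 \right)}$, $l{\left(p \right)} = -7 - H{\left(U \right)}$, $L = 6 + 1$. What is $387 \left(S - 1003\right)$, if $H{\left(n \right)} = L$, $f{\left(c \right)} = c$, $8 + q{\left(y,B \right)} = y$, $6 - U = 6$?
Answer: $- \frac{5427675}{14} \approx -3.8769 \cdot 10^{5}$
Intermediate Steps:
$U = 0$ ($U = 6 - 6 = 0$)
$q{\left(y,B \right)} = -8 + y$
$L = 7$
$H{\left(n \right)} = 7$
$l{\left(p \right)} = -14$ ($l{\left(p \right)} = -7 - 7 = -14$)
$g{\left(t \right)} = -7 + 2 t$ ($g{\left(t \right)} = 9 - - 2 \left(-8 + t\right) = 9 - \left(16 - 2 t\right) = 9 + \left(-16 + 2 t\right) = -7 + 2 t$)
$S = \frac{17}{14}$ ($S = \frac{-7 + 2 \left(-5\right)}{-14} = \left(-7 - 10\right) \left(- \frac{1}{14}\right) = \left(-17\right) \left(- \frac{1}{14}\right) = \frac{17}{14} \approx 1.2143$)
$387 \left(S - 1003\right) = 387 \left(\frac{17}{14} - 1003\right) = 387 \left(- \frac{14025}{14}\right) = - \frac{5427675}{14}$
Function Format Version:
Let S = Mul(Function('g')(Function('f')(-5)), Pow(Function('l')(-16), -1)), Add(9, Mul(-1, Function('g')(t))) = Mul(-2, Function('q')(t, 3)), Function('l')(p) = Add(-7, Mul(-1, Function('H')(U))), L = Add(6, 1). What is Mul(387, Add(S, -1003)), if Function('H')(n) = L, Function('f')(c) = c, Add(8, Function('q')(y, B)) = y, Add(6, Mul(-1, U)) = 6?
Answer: Rational(-5427675, 14) ≈ -3.8769e+5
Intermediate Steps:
U = 0 (U = Add(6, Mul(-1, 6)) = Add(6, -6) = 0)
Function('q')(y, B) = Add(-8, y)
L = 7
Function('H')(n) = 7
Function('l')(p) = -14 (Function('l')(p) = Add(-7, Mul(-1, 7)) = Add(-7, -7) = -14)
Function('g')(t) = Add(-7, Mul(2, t)) (Function('g')(t) = Add(9, Mul(-1, Mul(-2, Add(-8, t)))) = Add(9, Mul(-1, Add(16, Mul(-2, t)))) = Add(9, Add(-16, Mul(2, t))) = Add(-7, Mul(2, t)))
S = Rational(17, 14) (S = Mul(Add(-7, Mul(2, -5)), Pow(-14, -1)) = Mul(Add(-7, -10), Rational(-1, 14)) = Mul(-17, Rational(-1, 14)) = Rational(17, 14) ≈ 1.2143)
Mul(387, Add(S, -1003)) = Mul(387, Add(Rational(17, 14), -1003)) = Mul(387, Rational(-14025, 14)) = Rational(-5427675, 14)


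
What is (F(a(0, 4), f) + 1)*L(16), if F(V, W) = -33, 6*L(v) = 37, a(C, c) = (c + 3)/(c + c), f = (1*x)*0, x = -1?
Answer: -592/3 ≈ -197.33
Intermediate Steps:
f = 0 (f = (1*(-1))*0 = -1*0 = 0)
a(C, c) = (3 + c)/(2*c) (a(C, c) = (3 + c)/((2*c)) = (3 + c)*(1/(2*c)) = (3 + c)/(2*c))
L(v) = 37/6 (L(v) = (⅙)*37 = 37/6)
(F(a(0, 4), f) + 1)*L(16) = (-33 + 1)*(37/6) = -32*37/6 = -592/3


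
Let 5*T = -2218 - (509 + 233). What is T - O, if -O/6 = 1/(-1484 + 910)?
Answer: -169907/287 ≈ -592.01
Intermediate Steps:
T = -592 (T = (-2218 - (509 + 233))/5 = (-2218 - 1*742)/5 = (-2218 - 742)/5 = (⅕)*(-2960) = -592)
O = 3/287 (O = -6/(-1484 + 910) = -6/(-574) = -6*(-1/574) = 3/287 ≈ 0.010453)
T - O = -592 - 1*3/287 = -592 - 3/287 = -169907/287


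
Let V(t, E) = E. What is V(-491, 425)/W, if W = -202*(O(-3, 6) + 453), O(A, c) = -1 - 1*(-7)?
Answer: -25/5454 ≈ -0.0045838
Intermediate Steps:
O(A, c) = 6 (O(A, c) = -1 + 7 = 6)
W = -92718 (W = -202*(6 + 453) = -202*459 = -92718)
V(-491, 425)/W = 425/(-92718) = 425*(-1/92718) = -25/5454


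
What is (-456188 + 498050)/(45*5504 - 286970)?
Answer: -20931/19645 ≈ -1.0655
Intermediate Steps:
(-456188 + 498050)/(45*5504 - 286970) = 41862/(247680 - 286970) = 41862/(-39290) = 41862*(-1/39290) = -20931/19645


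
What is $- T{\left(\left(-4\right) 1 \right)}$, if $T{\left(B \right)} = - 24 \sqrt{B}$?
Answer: $48 i \approx 48.0 i$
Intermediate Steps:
$- T{\left(\left(-4\right) 1 \right)} = - \left(-24\right) \sqrt{\left(-4\right) 1} = - \left(-24\right) \sqrt{-4} = - \left(-24\right) 2 i = - \left(-48\right) i = 48 i$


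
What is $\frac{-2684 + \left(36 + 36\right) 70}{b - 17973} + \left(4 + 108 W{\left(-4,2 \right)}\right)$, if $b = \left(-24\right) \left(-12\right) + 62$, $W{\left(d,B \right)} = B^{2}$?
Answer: $\frac{7681272}{17623} \approx 435.87$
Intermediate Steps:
$b = 350$ ($b = 288 + 62 = 350$)
$\frac{-2684 + \left(36 + 36\right) 70}{b - 17973} + \left(4 + 108 W{\left(-4,2 \right)}\right) = \frac{-2684 + \left(36 + 36\right) 70}{350 - 17973} + \left(4 + 108 \cdot 2^{2}\right) = \frac{-2684 + 72 \cdot 70}{-17623} + \left(4 + 108 \cdot 4\right) = \left(-2684 + 5040\right) \left(- \frac{1}{17623}\right) + \left(4 + 432\right) = 2356 \left(- \frac{1}{17623}\right) + 436 = - \frac{2356}{17623} + 436 = \frac{7681272}{17623}$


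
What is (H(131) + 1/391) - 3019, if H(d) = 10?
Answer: -1176518/391 ≈ -3009.0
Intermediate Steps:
(H(131) + 1/391) - 3019 = (10 + 1/391) - 3019 = 3911/391 - 3019 = -1176518/391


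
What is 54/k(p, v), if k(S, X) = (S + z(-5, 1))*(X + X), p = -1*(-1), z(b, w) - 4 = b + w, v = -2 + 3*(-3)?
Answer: -27/11 ≈ -2.4545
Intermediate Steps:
v = -11 (v = -2 - 9 = -11)
z(b, w) = 4 + b + w (z(b, w) = 4 + (b + w) = 4 + b + w)
p = 1
k(S, X) = 2*S*X (k(S, X) = (S + (4 - 5 + 1))*(X + X) = (S + 0)*(2*X) = S*(2*X) = 2*S*X)
54/k(p, v) = 54/((2*1*(-11))) = 54/(-22) = 54*(-1/22) = -27/11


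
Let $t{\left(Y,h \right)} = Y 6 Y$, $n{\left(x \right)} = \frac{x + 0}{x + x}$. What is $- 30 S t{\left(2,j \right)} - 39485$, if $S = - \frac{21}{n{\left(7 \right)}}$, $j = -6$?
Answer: $-9245$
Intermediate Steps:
$n{\left(x \right)} = \frac{1}{2}$ ($n{\left(x \right)} = \frac{x}{2 x} = x \frac{1}{2 x} = \frac{1}{2}$)
$t{\left(Y,h \right)} = 6 Y^{2}$ ($t{\left(Y,h \right)} = 6 Y Y = 6 Y^{2}$)
$S = -42$ ($S = - 21 \frac{1}{\frac{1}{2}} = \left(-21\right) 2 = -42$)
$- 30 S t{\left(2,j \right)} - 39485 = \left(-30\right) \left(-42\right) 6 \cdot 2^{2} - 39485 = 1260 \cdot 6 \cdot 4 - 39485 = 1260 \cdot 24 - 39485 = 30240 - 39485 = -9245$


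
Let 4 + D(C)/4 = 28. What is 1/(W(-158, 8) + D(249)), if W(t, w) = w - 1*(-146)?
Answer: 1/250 ≈ 0.0040000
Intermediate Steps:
D(C) = 96 (D(C) = -16 + 4*28 = -16 + 112 = 96)
W(t, w) = 146 + w (W(t, w) = w + 146 = 146 + w)
1/(W(-158, 8) + D(249)) = 1/((146 + 8) + 96) = 1/(154 + 96) = 1/250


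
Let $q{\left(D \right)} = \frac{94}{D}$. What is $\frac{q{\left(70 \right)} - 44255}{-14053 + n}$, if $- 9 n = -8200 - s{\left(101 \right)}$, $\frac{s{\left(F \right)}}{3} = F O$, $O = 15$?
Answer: $\frac{6969951}{1990310} \approx 3.5019$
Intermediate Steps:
$s{\left(F \right)} = 45 F$ ($s{\left(F \right)} = 3 F 15 = 3 \cdot 15 F = 45 F$)
$n = \frac{12745}{9}$ ($n = - \frac{-8200 - 45 \cdot 101}{9} = - \frac{-8200 - 4545}{9} = \left(- \frac{1}{9}\right) \left(-12745\right) = \frac{12745}{9} \approx 1416.1$)
$\frac{q{\left(70 \right)} - 44255}{-14053 + n} = \frac{\frac{94}{70} - 44255}{-14053 + \frac{12745}{9}} = \frac{94 \cdot \frac{1}{70} - 44255}{- \frac{113732}{9}} = \left(\frac{47}{35} - 44255\right) \left(- \frac{9}{113732}\right) = \left(- \frac{1548878}{35}\right) \left(- \frac{9}{113732}\right) = \frac{6969951}{1990310}$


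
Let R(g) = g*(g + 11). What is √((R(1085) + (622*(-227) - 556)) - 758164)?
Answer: √289246 ≈ 537.82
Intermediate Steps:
R(g) = g*(11 + g)
√((R(1085) + (622*(-227) - 556)) - 758164) = √((1085*(11 + 1085) + (622*(-227) - 556)) - 758164) = √((1085*1096 + (-141194 - 556)) - 758164) = √((1189160 - 141750) - 758164) = √(1047410 - 758164) = √289246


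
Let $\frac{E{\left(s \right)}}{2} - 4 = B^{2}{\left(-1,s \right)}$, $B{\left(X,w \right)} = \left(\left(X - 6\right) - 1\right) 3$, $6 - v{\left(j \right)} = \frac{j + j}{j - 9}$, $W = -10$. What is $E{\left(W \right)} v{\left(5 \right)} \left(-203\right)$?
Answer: $-2001580$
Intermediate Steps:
$v{\left(j \right)} = 6 - \frac{2 j}{-9 + j}$ ($v{\left(j \right)} = 6 - \frac{j + j}{j - 9} = 6 - \frac{2 j}{-9 + j}$)
$B{\left(X,w \right)} = -21 + 3 X$ ($B{\left(X,w \right)} = \left(\left(X - 6\right) - 1\right) 3 = \left(\left(-6 + X\right) - 1\right) 3 = \left(-7 + X\right) 3 = -21 + 3 X$)
$E{\left(s \right)} = 1160$ ($E{\left(s \right)} = 8 + 2 \left(-21 + 3 \left(-1\right)\right)^{2} = 8 + 2 \left(-21 - 3\right)^{2} = 8 + 2 \left(-24\right)^{2} = 8 + 2 \cdot 576 = 8 + 1152 = 1160$)
$E{\left(W \right)} v{\left(5 \right)} \left(-203\right) = 1160 \frac{2 \left(-27 + 2 \cdot 5\right)}{-9 + 5} \left(-203\right) = 1160 \frac{2 \left(-27 + 10\right)}{-4} \left(-203\right) = 1160 \cdot 2 \left(- \frac{1}{4}\right) \left(-17\right) \left(-203\right) = 1160 \cdot \frac{17}{2} \left(-203\right) = 9860 \left(-203\right) = -2001580$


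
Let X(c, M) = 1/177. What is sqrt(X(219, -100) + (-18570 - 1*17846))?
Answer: I*sqrt(1140876687)/177 ≈ 190.83*I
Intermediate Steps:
X(c, M) = 1/177
sqrt(X(219, -100) + (-18570 - 1*17846)) = sqrt(1/177 + (-18570 - 1*17846)) = sqrt(1/177 + (-18570 - 17846)) = sqrt(1/177 - 36416) = sqrt(-6445631/177) = I*sqrt(1140876687)/177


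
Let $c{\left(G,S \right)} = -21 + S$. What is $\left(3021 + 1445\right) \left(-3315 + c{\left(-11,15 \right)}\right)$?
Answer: $-14831586$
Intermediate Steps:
$\left(3021 + 1445\right) \left(-3315 + c{\left(-11,15 \right)}\right) = \left(3021 + 1445\right) \left(-3315 + \left(-21 + 15\right)\right) = 4466 \left(-3315 - 6\right) = 4466 \left(-3321\right) = -14831586$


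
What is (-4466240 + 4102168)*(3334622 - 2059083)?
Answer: -464388034808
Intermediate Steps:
(-4466240 + 4102168)*(3334622 - 2059083) = -364072*1275539 = -464388034808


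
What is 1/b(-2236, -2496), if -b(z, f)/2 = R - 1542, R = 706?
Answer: 1/1672 ≈ 0.00059809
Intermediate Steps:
b(z, f) = 1672 (b(z, f) = -2*(706 - 1542) = -2*(-836) = 1672)
1/b(-2236, -2496) = 1/1672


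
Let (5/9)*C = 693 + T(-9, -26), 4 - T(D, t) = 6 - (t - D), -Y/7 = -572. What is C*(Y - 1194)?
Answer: 3409092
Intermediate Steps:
Y = 4004 (Y = -7*(-572) = 4004)
T(D, t) = -2 + t - D (T(D, t) = 4 - (6 - (t - D)) = 4 - (6 + (D - t)) = 4 - (6 + D - t) = 4 + (-6 + t - D) = -2 + t - D)
C = 6066/5 (C = 9*(693 + (-2 - 26 - 1*(-9)))/5 = 9*(693 + (-2 - 26 + 9))/5 = 9*(693 - 19)/5 = (9/5)*674 = 6066/5 ≈ 1213.2)
C*(Y - 1194) = 6066*(4004 - 1194)/5 = (6066/5)*2810 = 3409092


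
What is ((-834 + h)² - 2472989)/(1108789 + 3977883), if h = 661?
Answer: -610765/1271668 ≈ -0.48029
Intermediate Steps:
((-834 + h)² - 2472989)/(1108789 + 3977883) = ((-834 + 661)² - 2472989)/(1108789 + 3977883) = ((-173)² - 2472989)/5086672 = (29929 - 2472989)*(1/5086672) = -2443060*1/5086672 = -610765/1271668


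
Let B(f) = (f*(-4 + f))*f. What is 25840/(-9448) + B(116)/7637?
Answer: 250740646/1288471 ≈ 194.60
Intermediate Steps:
B(f) = f²*(-4 + f)
25840/(-9448) + B(116)/7637 = 25840/(-9448) + (116²*(-4 + 116))/7637 = 25840*(-1/9448) + (13456*112)*(1/7637) = -3230/1181 + 1507072*(1/7637) = -3230/1181 + 215296/1091 = 250740646/1288471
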